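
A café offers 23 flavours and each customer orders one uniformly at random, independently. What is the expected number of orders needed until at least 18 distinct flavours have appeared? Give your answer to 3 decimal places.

33.372

With k distinct flavours already seen, the next new one arrives after an expected 23/(23-k) orders.
Sum over k = 0,...,17: E = 23/23 + 23/22 + 23/21 + ... + 23/7 + 23/6 = 33.3720.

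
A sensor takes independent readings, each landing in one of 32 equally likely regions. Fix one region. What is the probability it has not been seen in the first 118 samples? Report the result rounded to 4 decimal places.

On each sample the fixed region fails to appear with probability 31/32.
P(still missing after 118) = (31/32)^118 = 0.02360.

0.0236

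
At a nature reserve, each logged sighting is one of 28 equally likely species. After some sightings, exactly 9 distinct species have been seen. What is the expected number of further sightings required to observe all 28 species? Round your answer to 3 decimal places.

99.337

With k distinct species already seen, the next new one takes an expected 28/(28-k) sightings.
Sum over k = 9,...,27: E = 28/19 + 28/18 + 28/17 + ... + 28/2 + 28/1 = 99.3367.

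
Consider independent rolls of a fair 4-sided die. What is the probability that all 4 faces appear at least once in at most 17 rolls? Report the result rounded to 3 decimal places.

By inclusion–exclusion over which faces are missing,
P(all seen) = Σ_{j=0}^{4} (-1)^j C(4,j)((4-j)/4)^17
= 1.0000 - 0.0301 + 0.0000 - 0.0000 + 0.0000
= 0.9700.

0.970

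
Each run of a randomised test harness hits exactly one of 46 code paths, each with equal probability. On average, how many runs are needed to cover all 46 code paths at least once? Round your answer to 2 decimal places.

After k distinct code paths have appeared, the next run gives a new one with probability (46-k)/46, so the expected wait for the (k+1)-th is 46/(46-k).
E[T] = 46/46 + 46/45 + 46/44 + ... + 46/2 + 46/1 = 46·H_{46}.
H_{46} = 4.417, so E[T] = 203.168.

203.17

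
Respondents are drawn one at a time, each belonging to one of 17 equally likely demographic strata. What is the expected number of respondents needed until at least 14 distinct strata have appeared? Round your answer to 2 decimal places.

27.31

Going from k to k+1 distinct takes a geometric number of respondents with mean 17/(17-k).
Sum over k = 0,...,13: E = 17/17 + 17/16 + 17/15 + ... + 17/5 + 17/4 = 27.306.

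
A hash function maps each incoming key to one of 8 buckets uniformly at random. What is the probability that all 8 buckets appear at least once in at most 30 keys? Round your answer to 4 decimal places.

By inclusion–exclusion over which buckets are missing,
P(all seen) = Σ_{j=0}^{8} (-1)^j C(8,j)((8-j)/8)^30
= 1.00000 - 0.14566 + 0.00500 - 0.00004 + 0.00000 - 0.00000 + 0.00000 - 0.00000 + 0.00000
= 0.85930.

0.8593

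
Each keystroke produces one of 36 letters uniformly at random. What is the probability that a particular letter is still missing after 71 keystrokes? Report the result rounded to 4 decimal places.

Each keystroke misses the fixed letter with probability (36-1)/36 = 35/36, independently.
P(still missing after 71) = (35/36)^71 = 0.13532.

0.1353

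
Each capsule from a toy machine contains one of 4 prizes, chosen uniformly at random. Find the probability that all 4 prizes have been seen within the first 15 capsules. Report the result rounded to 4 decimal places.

0.9467

By inclusion–exclusion over which prizes are missing,
P(all seen) = Σ_{j=0}^{4} (-1)^j C(4,j)((4-j)/4)^15
= 1.00000 - 0.05345 + 0.00018 - 0.00000 + 0.00000
= 0.94673.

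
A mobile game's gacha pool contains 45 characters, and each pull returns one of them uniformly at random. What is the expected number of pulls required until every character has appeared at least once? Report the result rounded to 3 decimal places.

197.773

Split into phases: going from k distinct to k+1 distinct takes on average 45/(45-k) pulls.
E[T] = 45/45 + 45/44 + 45/43 + ... + 45/2 + 45/1 = 45·H_{45}.
H_{45} = 4.3949, so E[T] = 197.7727.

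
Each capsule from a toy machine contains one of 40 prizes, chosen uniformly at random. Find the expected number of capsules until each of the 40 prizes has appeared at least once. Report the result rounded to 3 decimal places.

After k distinct prizes have appeared, the next capsule gives a new one with probability (40-k)/40, so the expected wait for the (k+1)-th is 40/(40-k).
E[T] = 40/40 + 40/39 + 40/38 + ... + 40/2 + 40/1 = 40·H_{40}.
H_{40} = 4.2785, so E[T] = 171.1417.

171.142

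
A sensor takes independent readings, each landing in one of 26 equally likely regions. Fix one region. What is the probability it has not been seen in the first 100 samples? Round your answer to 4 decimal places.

0.0198

On each sample the fixed region fails to appear with probability 25/26.
P(still missing after 100) = (25/26)^100 = 0.01980.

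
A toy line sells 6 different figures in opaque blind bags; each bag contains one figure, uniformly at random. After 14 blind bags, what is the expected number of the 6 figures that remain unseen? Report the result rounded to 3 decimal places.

For each figure, P(unseen after 14) = (5/6)^14 = 0.0779.
By linearity of expectation, E[unseen] = 6·(5/6)^14 = 0.4673.

0.467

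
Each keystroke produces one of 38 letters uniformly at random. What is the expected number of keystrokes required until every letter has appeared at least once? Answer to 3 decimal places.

The wait to go from k to k+1 distinct letters is geometric with mean 38/(38-k).
E[T] = 38/38 + 38/37 + 38/36 + ... + 38/2 + 38/1 = 38·H_{38}.
H_{38} = 4.2279, so E[T] = 160.6603.

160.660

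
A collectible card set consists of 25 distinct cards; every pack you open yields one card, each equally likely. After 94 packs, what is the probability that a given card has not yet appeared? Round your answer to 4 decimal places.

0.0216

Each pack misses the fixed card with probability (25-1)/25 = 24/25, independently.
P(still missing after 94) = (24/25)^94 = 0.02155.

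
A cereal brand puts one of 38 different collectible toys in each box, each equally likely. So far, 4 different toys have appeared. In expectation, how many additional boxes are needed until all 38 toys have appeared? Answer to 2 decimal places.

156.49

From k distinct to k+1 distinct takes on average 38/(38-k) boxes.
Sum over k = 4,...,37: E = 38/34 + 38/33 + 38/32 + ... + 38/2 + 38/1 = 156.492.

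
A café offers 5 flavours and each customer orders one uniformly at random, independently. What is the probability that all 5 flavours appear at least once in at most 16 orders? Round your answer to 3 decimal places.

By inclusion–exclusion over which flavours are missing,
P(all seen) = Σ_{j=0}^{5} (-1)^j C(5,j)((5-j)/5)^16
= 1.0000 - 0.1407 + 0.0028 - 0.0000 + 0.0000 - 0.0000
= 0.8621.

0.862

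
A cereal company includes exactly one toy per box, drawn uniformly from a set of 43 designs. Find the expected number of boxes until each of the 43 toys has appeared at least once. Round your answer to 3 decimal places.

The wait to go from k to k+1 distinct toys is geometric with mean 43/(43-k).
E[T] = 43/43 + 43/42 + 43/41 + ... + 43/2 + 43/1 = 43·H_{43}.
H_{43} = 4.3500, so E[T] = 187.0499.

187.050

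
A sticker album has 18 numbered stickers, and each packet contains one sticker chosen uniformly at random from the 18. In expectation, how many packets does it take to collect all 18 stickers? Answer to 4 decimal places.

Split into phases: going from k distinct to k+1 distinct takes on average 18/(18-k) packets.
E[T] = 18/18 + 18/17 + 18/16 + ... + 18/2 + 18/1 = 18·H_{18}.
H_{18} = 3.49511, so E[T] = 62.91195.

62.9119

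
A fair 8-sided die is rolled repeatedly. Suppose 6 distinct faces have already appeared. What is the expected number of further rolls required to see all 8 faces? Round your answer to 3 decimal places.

With k distinct faces already seen, the next new one takes an expected 8/(8-k) rolls.
Sum over k = 6,...,7: E = 8/2 + 8/1 = 12.0000.

12.000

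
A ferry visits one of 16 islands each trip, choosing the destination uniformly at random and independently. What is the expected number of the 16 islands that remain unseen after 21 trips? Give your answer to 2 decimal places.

For each island, P(unseen after 21) = (15/16)^21 = 0.258.
By linearity of expectation, E[unseen] = 16·(15/16)^21 = 4.126.

4.13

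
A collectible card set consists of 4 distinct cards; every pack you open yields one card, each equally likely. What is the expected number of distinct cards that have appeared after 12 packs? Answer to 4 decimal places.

3.8733

For each card, P(seen in 12 packs) = 1 - (3/4)^12 = 0.96832.
By linearity of expectation, E[distinct seen] = 4·(1 - (3/4)^12) = 3.87329.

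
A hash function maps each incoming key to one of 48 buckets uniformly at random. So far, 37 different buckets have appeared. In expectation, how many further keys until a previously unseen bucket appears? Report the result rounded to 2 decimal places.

4.36

The number of keys until the next new bucket is geometric with success probability 11/48, so its mean is 48/11.
E = 48/11 = 4.364.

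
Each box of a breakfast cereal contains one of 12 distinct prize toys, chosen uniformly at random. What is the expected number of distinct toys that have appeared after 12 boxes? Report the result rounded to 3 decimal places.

7.776

For each toy, P(seen in 12 boxes) = 1 - (11/12)^12 = 0.6480.
By linearity of expectation, E[distinct seen] = 12·(1 - (11/12)^12) = 7.7761.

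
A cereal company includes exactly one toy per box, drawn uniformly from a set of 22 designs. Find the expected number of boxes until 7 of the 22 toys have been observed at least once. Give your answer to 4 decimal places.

8.1969

Going from k to k+1 distinct takes a geometric number of boxes with mean 22/(22-k).
Sum over k = 0,...,6: E = 22/22 + 22/21 + 22/20 + ... + 22/17 + 22/16 = 8.19685.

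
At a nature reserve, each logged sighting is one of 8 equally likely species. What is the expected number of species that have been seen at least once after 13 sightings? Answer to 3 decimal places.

6.590

For each species, P(seen in 13 sightings) = 1 - (7/8)^13 = 0.8238.
By linearity of expectation, E[distinct seen] = 8·(1 - (7/8)^13) = 6.5901.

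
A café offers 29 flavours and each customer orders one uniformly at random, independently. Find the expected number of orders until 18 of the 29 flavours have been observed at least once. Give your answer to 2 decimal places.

Going from k to k+1 distinct takes a geometric number of orders with mean 29/(29-k).
Sum over k = 0,...,17: E = 29/29 + 29/28 + 29/27 + ... + 29/13 + 29/12 = 27.312.

27.31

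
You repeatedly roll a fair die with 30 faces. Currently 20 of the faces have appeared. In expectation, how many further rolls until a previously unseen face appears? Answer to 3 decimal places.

The number of rolls until the next new face is geometric with success probability 10/30, so its mean is 30/10.
E = 30/10 = 3.0000.

3.000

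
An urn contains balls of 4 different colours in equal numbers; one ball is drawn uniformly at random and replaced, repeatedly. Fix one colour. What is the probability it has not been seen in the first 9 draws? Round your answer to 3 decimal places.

0.075

On each draw the fixed colour fails to appear with probability 3/4.
P(still missing after 9) = (3/4)^9 = 0.0751.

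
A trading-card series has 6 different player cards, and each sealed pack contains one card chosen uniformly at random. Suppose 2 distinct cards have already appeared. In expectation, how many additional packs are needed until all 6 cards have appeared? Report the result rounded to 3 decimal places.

With k distinct cards already seen, the next new one takes an expected 6/(6-k) packs.
Sum over k = 2,...,5: E = 6/4 + 6/3 + 6/2 + 6/1 = 12.5000.

12.500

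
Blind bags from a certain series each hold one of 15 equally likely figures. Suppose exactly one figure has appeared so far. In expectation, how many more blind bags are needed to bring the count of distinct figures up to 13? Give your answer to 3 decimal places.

The wait to go from k to k+1 distinct figures is geometric with mean 15/(15-k).
Sum over k = 1,...,12: E = 15/14 + 15/13 + 15/12 + ... + 15/4 + 15/3 = 26.2734.

26.273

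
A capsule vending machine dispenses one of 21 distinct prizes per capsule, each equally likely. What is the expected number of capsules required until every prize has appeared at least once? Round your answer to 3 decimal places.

76.553

The wait to go from k to k+1 distinct prizes is geometric with mean 21/(21-k).
E[T] = 21/21 + 21/20 + 21/19 + ... + 21/2 + 21/1 = 21·H_{21}.
H_{21} = 3.6454, so E[T] = 76.5525.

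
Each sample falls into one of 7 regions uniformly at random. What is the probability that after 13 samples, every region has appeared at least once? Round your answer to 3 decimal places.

0.297

By inclusion–exclusion over which regions are missing,
P(all seen) = Σ_{j=0}^{7} (-1)^j C(7,j)((7-j)/7)^13
= 1.0000 - 0.9436 + 0.2646 - 0.0242 + 0.0006 - 0.0000 + 0.0000 - 0.0000
= 0.2973.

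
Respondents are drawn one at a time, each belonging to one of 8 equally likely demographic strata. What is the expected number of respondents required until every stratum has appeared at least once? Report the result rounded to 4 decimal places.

The wait to go from k to k+1 distinct strata is geometric with mean 8/(8-k).
E[T] = 8/8 + 8/7 + 8/6 + ... + 8/2 + 8/1 = 8·H_{8}.
H_{8} = 2.71786, so E[T] = 21.74286.

21.7429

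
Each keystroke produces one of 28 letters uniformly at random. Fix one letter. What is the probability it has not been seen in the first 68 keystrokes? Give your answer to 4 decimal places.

0.0843

On each keystroke the fixed letter fails to appear with probability 27/28.
P(still missing after 68) = (27/28)^68 = 0.08433.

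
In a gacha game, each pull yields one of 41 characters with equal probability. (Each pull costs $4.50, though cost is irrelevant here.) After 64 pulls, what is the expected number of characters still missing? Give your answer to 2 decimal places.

For each character, P(unseen after 64) = (40/41)^64 = 0.206.
By linearity of expectation, E[unseen] = 41·(40/41)^64 = 8.442.

8.44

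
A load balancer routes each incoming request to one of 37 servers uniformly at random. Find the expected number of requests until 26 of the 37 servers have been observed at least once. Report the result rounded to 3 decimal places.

Going from k to k+1 distinct takes a geometric number of requests with mean 37/(37-k).
Sum over k = 0,...,25: E = 37/37 + 37/36 + 37/35 + ... + 37/13 + 37/12 = 43.7232.

43.723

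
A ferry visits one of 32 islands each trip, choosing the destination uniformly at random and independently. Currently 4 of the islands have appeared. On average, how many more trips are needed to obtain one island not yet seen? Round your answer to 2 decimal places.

Each trip yields a new island with probability (32-4)/32 = 28/32, so the wait is geometric with mean 32/28.
E = 32/28 = 1.143.

1.14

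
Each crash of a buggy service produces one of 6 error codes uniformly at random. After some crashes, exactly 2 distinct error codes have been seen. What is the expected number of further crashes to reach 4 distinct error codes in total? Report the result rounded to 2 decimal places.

3.50

From k distinct to k+1 distinct takes on average 6/(6-k) crashes.
Sum over k = 2,...,3: E = 6/4 + 6/3 = 3.500.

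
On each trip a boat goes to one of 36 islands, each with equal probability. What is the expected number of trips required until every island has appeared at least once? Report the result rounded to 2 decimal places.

150.28

Split into phases: going from k distinct to k+1 distinct takes on average 36/(36-k) trips.
E[T] = 36/36 + 36/35 + 36/34 + ... + 36/2 + 36/1 = 36·H_{36}.
H_{36} = 4.175, so E[T] = 150.284.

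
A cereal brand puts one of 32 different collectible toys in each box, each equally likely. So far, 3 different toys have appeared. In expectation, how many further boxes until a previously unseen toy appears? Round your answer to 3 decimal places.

1.103

Each box yields a new toy with probability (32-3)/32 = 29/32, so the wait is geometric with mean 32/29.
E = 32/29 = 1.1034.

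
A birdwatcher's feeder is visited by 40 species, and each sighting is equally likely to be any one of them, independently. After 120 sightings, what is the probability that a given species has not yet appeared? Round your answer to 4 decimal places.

On each sighting the fixed species fails to appear with probability 39/40.
P(still missing after 120) = (39/40)^120 = 0.04792.

0.0479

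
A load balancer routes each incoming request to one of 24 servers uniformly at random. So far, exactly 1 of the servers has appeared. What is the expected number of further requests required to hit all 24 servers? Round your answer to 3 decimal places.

With k distinct servers already seen, the next new one takes an expected 24/(24-k) requests.
Sum over k = 1,...,23: E = 24/23 + 24/22 + 24/21 + ... + 24/2 + 24/1 = 89.6230.

89.623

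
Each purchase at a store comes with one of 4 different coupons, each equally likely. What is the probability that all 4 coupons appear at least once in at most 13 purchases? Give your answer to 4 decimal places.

By inclusion–exclusion over which coupons are missing,
P(all seen) = Σ_{j=0}^{4} (-1)^j C(4,j)((4-j)/4)^13
= 1.00000 - 0.09503 + 0.00073 - 0.00000 + 0.00000
= 0.90570.

0.9057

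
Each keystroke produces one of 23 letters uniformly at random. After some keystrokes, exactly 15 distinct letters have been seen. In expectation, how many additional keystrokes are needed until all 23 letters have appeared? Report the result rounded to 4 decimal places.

The wait to go from k to k+1 distinct letters is geometric with mean 23/(23-k).
Sum over k = 15,...,22: E = 23/8 + 23/7 + 23/6 + ... + 23/2 + 23/1 = 62.51071.

62.5107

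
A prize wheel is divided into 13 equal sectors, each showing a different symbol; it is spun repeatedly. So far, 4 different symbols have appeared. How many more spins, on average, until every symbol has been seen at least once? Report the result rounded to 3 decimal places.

36.777

With k distinct symbols already seen, the next new one takes an expected 13/(13-k) spins.
Sum over k = 4,...,12: E = 13/9 + 13/8 + 13/7 + ... + 13/2 + 13/1 = 36.7766.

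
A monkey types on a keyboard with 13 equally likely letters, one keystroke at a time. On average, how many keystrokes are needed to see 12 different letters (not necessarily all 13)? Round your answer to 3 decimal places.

28.342

With k distinct letters already seen, the next new one arrives after an expected 13/(13-k) keystrokes.
Sum over k = 0,...,11: E = 13/13 + 13/12 + 13/11 + ... + 13/3 + 13/2 = 28.3417.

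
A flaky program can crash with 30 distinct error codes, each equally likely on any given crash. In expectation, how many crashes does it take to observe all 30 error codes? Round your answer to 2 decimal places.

119.85

Split into phases: going from k distinct to k+1 distinct takes on average 30/(30-k) crashes.
E[T] = 30/30 + 30/29 + 30/28 + ... + 30/2 + 30/1 = 30·H_{30}.
H_{30} = 3.995, so E[T] = 119.850.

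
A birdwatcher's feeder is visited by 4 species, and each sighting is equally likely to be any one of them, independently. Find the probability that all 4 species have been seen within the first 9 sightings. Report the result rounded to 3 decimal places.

0.711

Let A_i be the event that species i is missing after 9 sightings. By inclusion–exclusion on the A_i,
P(all seen) = Σ_{j=0}^{4} (-1)^j C(4,j)((4-j)/4)^9
= 1.0000 - 0.3003 + 0.0117 - 0.0000 + 0.0000
= 0.7114.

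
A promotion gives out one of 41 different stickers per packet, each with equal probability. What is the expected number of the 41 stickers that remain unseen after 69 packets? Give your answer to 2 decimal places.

7.46

For each sticker, P(unseen after 69) = (40/41)^69 = 0.182.
By linearity of expectation, E[unseen] = 41·(40/41)^69 = 7.462.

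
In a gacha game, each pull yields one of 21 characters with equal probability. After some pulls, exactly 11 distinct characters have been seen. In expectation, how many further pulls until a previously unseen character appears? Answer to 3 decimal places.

2.100

Each pull yields a new character with probability (21-11)/21 = 10/21, so the wait is geometric with mean 21/10.
E = 21/10 = 2.1000.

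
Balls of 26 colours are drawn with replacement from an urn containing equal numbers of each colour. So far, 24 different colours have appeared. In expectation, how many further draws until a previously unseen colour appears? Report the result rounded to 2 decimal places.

13.00

The number of draws until the next new colour is geometric with success probability 2/26, so its mean is 26/2.
E = 26/2 = 13.000.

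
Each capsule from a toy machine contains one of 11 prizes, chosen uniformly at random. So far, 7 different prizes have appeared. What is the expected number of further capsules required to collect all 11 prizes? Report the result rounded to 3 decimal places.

22.917

The wait to go from k to k+1 distinct prizes is geometric with mean 11/(11-k).
Sum over k = 7,...,10: E = 11/4 + 11/3 + 11/2 + 11/1 = 22.9167.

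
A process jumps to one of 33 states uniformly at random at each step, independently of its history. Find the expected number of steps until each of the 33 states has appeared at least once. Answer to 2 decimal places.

134.93

The wait to go from k to k+1 distinct states is geometric with mean 33/(33-k).
E[T] = 33/33 + 33/32 + 33/31 + ... + 33/2 + 33/1 = 33·H_{33}.
H_{33} = 4.089, so E[T] = 134.930.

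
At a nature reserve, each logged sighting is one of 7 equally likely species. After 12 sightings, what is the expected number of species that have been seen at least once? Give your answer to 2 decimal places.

For each species, P(seen in 12 sightings) = 1 - (6/7)^12 = 0.843.
By linearity of expectation, E[distinct seen] = 7·(1 - (6/7)^12) = 5.899.

5.90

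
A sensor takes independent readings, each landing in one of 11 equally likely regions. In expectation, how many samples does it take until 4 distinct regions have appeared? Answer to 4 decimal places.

4.6972

Going from k to k+1 distinct takes a geometric number of samples with mean 11/(11-k).
Sum over k = 0,...,3: E = 11/11 + 11/10 + 11/9 + 11/8 = 4.69722.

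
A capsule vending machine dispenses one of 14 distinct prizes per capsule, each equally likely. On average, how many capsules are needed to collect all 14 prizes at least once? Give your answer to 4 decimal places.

45.5219

The wait to go from k to k+1 distinct prizes is geometric with mean 14/(14-k).
E[T] = 14/14 + 14/13 + 14/12 + ... + 14/2 + 14/1 = 14·H_{14}.
H_{14} = 3.25156, so E[T] = 45.52187.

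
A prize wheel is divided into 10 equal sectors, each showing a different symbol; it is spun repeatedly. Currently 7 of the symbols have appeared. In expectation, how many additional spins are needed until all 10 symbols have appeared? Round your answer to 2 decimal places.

The wait to go from k to k+1 distinct symbols is geometric with mean 10/(10-k).
Sum over k = 7,...,9: E = 10/3 + 10/2 + 10/1 = 18.333.

18.33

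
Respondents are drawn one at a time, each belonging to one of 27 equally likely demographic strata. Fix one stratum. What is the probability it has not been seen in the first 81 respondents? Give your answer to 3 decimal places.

Each respondent misses the fixed stratum with probability (27-1)/27 = 26/27, independently.
P(still missing after 81) = (26/27)^81 = 0.0470.

0.047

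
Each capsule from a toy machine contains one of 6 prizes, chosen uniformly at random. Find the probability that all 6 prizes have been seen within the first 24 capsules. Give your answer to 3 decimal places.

By inclusion–exclusion over which prizes are missing,
P(all seen) = Σ_{j=0}^{6} (-1)^j C(6,j)((6-j)/6)^24
= 1.0000 - 0.0755 + 0.0009 - 0.0000 + 0.0000 - 0.0000 + 0.0000
= 0.9254.

0.925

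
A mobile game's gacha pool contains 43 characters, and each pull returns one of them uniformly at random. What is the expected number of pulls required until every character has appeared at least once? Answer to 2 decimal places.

The wait to go from k to k+1 distinct characters is geometric with mean 43/(43-k).
E[T] = 43/43 + 43/42 + 43/41 + ... + 43/2 + 43/1 = 43·H_{43}.
H_{43} = 4.350, so E[T] = 187.050.

187.05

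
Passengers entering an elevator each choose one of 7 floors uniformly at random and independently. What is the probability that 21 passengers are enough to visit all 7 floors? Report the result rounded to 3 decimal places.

0.743

By inclusion–exclusion over which floors are missing,
P(all seen) = Σ_{j=0}^{7} (-1)^j C(7,j)((7-j)/7)^21
= 1.0000 - 0.2749 + 0.0179 - 0.0003 + 0.0000 - 0.0000 + 0.0000 - 0.0000
= 0.7427.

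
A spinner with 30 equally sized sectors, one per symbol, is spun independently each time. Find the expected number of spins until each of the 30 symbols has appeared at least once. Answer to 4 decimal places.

119.8496

Split into phases: going from k distinct to k+1 distinct takes on average 30/(30-k) spins.
E[T] = 30/30 + 30/29 + 30/28 + ... + 30/2 + 30/1 = 30·H_{30}.
H_{30} = 3.99499, so E[T] = 119.84961.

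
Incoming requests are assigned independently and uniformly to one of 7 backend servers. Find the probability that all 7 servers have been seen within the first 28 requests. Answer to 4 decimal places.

By inclusion–exclusion over which servers are missing,
P(all seen) = Σ_{j=0}^{7} (-1)^j C(7,j)((7-j)/7)^28
= 1.00000 - 0.09345 + 0.00170 - 0.00001 + 0.00000 - 0.00000 + 0.00000 - 0.00000
= 0.90824.

0.9082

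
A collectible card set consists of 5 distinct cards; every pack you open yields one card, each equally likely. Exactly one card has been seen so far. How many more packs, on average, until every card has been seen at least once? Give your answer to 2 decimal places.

10.42

From k distinct to k+1 distinct takes on average 5/(5-k) packs.
Sum over k = 1,...,4: E = 5/4 + 5/3 + 5/2 + 5/1 = 10.417.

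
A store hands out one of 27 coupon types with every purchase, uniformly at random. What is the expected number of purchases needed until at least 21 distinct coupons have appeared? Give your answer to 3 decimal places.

With k distinct coupons already seen, the next new one arrives after an expected 27/(27-k) purchases.
Sum over k = 0,...,20: E = 27/27 + 27/26 + 27/25 + ... + 27/8 + 27/7 = 38.9193.

38.919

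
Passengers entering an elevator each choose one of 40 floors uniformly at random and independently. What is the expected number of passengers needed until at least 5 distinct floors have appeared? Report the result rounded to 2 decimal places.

Going from k to k+1 distinct takes a geometric number of passengers with mean 40/(40-k).
Sum over k = 0,...,4: E = 40/40 + 40/39 + 40/38 + 40/37 + 40/36 = 5.270.

5.27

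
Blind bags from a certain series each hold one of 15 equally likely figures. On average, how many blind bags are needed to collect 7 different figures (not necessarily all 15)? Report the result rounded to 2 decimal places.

Going from k to k+1 distinct takes a geometric number of blind bags with mean 15/(15-k).
Sum over k = 0,...,6: E = 15/15 + 15/14 + 15/13 + ... + 15/10 + 15/9 = 9.006.

9.01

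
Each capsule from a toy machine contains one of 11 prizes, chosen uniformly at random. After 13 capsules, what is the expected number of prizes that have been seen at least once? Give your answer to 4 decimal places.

For each prize, P(seen in 13 capsules) = 1 - (10/11)^13 = 0.71034.
By linearity of expectation, E[distinct seen] = 11·(1 - (10/11)^13) = 7.81369.

7.8137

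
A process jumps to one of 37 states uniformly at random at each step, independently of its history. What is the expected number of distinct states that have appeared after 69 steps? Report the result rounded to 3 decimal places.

31.413

For each state, P(seen in 69 steps) = 1 - (36/37)^69 = 0.8490.
By linearity of expectation, E[distinct seen] = 37·(1 - (36/37)^69) = 31.4133.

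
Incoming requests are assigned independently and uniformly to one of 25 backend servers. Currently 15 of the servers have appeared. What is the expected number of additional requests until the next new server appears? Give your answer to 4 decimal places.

The number of requests until the next new server is geometric with success probability 10/25, so its mean is 25/10.
E = 25/10 = 2.50000.

2.5000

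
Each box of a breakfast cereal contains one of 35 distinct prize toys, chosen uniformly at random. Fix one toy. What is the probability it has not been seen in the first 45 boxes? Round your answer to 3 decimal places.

On each box the fixed toy fails to appear with probability 34/35.
P(still missing after 45) = (34/35)^45 = 0.2713.

0.271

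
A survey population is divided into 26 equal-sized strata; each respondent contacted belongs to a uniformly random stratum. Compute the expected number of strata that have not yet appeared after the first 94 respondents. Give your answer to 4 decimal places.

For each stratum, P(unseen after 94) = (25/26)^94 = 0.02505.
By linearity of expectation, E[unseen] = 26·(25/26)^94 = 0.65139.

0.6514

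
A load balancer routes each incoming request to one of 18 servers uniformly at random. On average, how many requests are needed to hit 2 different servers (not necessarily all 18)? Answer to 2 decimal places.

2.06

With k distinct servers already seen, the next new one arrives after an expected 18/(18-k) requests.
Sum over k = 0,...,1: E = 18/18 + 18/17 = 2.059.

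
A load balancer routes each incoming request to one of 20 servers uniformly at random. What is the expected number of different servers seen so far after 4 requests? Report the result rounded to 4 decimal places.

For each server, P(seen in 4 requests) = 1 - (19/20)^4 = 0.18549.
By linearity of expectation, E[distinct seen] = 20·(1 - (19/20)^4) = 3.70988.

3.7099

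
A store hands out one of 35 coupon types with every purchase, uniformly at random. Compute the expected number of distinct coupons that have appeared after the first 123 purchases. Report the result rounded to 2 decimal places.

For each coupon, P(seen in 123 purchases) = 1 - (34/35)^123 = 0.972.
By linearity of expectation, E[distinct seen] = 35·(1 - (34/35)^123) = 34.010.

34.01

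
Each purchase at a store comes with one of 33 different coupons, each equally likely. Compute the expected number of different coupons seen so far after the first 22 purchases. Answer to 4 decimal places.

For each coupon, P(seen in 22 purchases) = 1 - (32/33)^22 = 0.49185.
By linearity of expectation, E[distinct seen] = 33·(1 - (32/33)^22) = 16.23101.

16.2310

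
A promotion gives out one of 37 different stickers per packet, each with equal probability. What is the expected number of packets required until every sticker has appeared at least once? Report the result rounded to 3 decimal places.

The wait to go from k to k+1 distinct stickers is geometric with mean 37/(37-k).
E[T] = 37/37 + 37/36 + 37/35 + ... + 37/2 + 37/1 = 37·H_{37}.
H_{37} = 4.2016, so E[T] = 155.4587.

155.459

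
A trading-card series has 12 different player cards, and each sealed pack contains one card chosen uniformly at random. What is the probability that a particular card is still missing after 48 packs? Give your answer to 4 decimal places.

0.0154

On each pack the fixed card fails to appear with probability 11/12.
P(still missing after 48) = (11/12)^48 = 0.01535.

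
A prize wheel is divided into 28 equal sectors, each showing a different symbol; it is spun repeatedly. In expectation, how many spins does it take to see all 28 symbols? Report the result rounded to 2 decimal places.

Split into phases: going from k distinct to k+1 distinct takes on average 28/(28-k) spins.
E[T] = 28/28 + 28/27 + 28/26 + ... + 28/2 + 28/1 = 28·H_{28}.
H_{28} = 3.927, so E[T] = 109.961.

109.96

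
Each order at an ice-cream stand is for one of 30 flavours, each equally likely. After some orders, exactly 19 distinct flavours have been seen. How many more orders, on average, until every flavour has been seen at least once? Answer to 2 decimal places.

90.60

From k distinct to k+1 distinct takes on average 30/(30-k) orders.
Sum over k = 19,...,29: E = 30/11 + 30/10 + 30/9 + ... + 30/2 + 30/1 = 90.596.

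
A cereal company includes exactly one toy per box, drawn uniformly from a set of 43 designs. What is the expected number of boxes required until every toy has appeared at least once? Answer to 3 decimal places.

After k distinct toys have appeared, the next box gives a new one with probability (43-k)/43, so the expected wait for the (k+1)-th is 43/(43-k).
E[T] = 43/43 + 43/42 + 43/41 + ... + 43/2 + 43/1 = 43·H_{43}.
H_{43} = 4.3500, so E[T] = 187.0499.

187.050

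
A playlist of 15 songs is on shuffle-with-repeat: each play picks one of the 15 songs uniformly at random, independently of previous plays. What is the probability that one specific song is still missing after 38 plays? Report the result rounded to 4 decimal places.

Each play misses the fixed song with probability (15-1)/15 = 14/15, independently.
P(still missing after 38) = (14/15)^38 = 0.07268.

0.0727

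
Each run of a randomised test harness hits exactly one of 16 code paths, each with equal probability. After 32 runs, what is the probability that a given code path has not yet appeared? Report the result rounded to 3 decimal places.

On each run the fixed code path fails to appear with probability 15/16.
P(still missing after 32) = (15/16)^32 = 0.1268.

0.127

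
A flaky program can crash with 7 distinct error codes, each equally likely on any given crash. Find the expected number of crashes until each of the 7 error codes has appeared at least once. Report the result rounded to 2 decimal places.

The wait to go from k to k+1 distinct error codes is geometric with mean 7/(7-k).
E[T] = 7/7 + 7/6 + 7/5 + ... + 7/2 + 7/1 = 7·H_{7}.
H_{7} = 2.593, so E[T] = 18.150.

18.15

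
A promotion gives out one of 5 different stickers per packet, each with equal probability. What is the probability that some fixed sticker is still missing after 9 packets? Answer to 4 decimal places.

0.1342

On each packet the fixed sticker fails to appear with probability 4/5.
P(still missing after 9) = (4/5)^9 = 0.13422.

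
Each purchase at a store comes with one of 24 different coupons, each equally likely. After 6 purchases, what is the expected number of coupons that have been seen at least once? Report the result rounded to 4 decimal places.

For each coupon, P(seen in 6 purchases) = 1 - (23/24)^6 = 0.22536.
By linearity of expectation, E[distinct seen] = 24·(1 - (23/24)^6) = 5.40866.

5.4087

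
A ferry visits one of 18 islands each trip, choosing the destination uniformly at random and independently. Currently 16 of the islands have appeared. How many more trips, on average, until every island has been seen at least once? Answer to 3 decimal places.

From k distinct to k+1 distinct takes on average 18/(18-k) trips.
Sum over k = 16,...,17: E = 18/2 + 18/1 = 27.0000.

27.000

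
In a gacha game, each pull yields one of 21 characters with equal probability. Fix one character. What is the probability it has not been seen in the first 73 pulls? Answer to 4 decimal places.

On each pull the fixed character fails to appear with probability 20/21.
P(still missing after 73) = (20/21)^73 = 0.02839.

0.0284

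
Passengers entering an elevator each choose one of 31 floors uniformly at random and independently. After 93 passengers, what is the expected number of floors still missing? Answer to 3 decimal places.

For each floor, P(unseen after 93) = (30/31)^93 = 0.0474.
By linearity of expectation, E[unseen] = 31·(30/31)^93 = 1.4689.

1.469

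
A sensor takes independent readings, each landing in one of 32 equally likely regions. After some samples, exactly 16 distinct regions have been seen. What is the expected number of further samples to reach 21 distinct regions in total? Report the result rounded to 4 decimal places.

From k distinct to k+1 distinct takes on average 32/(32-k) samples.
Sum over k = 16,...,20: E = 32/16 + 32/15 + 32/14 + 32/13 + 32/12 = 11.54725.

11.5473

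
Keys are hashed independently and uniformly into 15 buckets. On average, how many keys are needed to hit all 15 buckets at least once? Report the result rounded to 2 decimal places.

Split into phases: going from k distinct to k+1 distinct takes on average 15/(15-k) keys.
E[T] = 15/15 + 15/14 + 15/13 + ... + 15/2 + 15/1 = 15·H_{15}.
H_{15} = 3.318, so E[T] = 49.773.

49.77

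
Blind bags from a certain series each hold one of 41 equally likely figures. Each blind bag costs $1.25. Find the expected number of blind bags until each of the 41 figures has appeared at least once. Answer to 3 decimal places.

Split into phases: going from k distinct to k+1 distinct takes on average 41/(41-k) blind bags.
E[T] = 41/41 + 41/40 + 41/39 + ... + 41/2 + 41/1 = 41·H_{41}.
H_{41} = 4.3029, so E[T] = 176.4203.

176.420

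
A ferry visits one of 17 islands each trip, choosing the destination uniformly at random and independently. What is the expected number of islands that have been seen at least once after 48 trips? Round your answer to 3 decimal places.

For each island, P(seen in 48 trips) = 1 - (16/17)^48 = 0.9455.
By linearity of expectation, E[distinct seen] = 17·(1 - (16/17)^48) = 16.0739.

16.074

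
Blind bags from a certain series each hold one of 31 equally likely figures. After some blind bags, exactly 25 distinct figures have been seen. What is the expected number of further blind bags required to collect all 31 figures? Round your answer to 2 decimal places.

The wait to go from k to k+1 distinct figures is geometric with mean 31/(31-k).
Sum over k = 25,...,30: E = 31/6 + 31/5 + 31/4 + 31/3 + 31/2 + 31/1 = 75.950.

75.95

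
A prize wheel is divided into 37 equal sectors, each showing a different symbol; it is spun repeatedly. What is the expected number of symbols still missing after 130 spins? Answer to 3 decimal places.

1.050

For each symbol, P(unseen after 130) = (36/37)^130 = 0.0284.
By linearity of expectation, E[unseen] = 37·(36/37)^130 = 1.0503.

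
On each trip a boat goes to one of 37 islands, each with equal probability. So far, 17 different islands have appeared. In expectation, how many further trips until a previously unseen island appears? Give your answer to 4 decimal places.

The number of trips until the next new island is geometric with success probability 20/37, so its mean is 37/20.
E = 37/20 = 1.85000.

1.8500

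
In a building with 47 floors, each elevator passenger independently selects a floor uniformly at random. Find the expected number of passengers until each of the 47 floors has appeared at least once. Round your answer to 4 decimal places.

The wait to go from k to k+1 distinct floors is geometric with mean 47/(47-k).
E[T] = 47/47 + 47/46 + 47/45 + ... + 47/2 + 47/1 = 47·H_{47}.
H_{47} = 4.43796, so E[T] = 208.58430.

208.5843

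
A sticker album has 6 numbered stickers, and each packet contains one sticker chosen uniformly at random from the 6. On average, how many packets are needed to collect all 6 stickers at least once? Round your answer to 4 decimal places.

14.7000

The wait to go from k to k+1 distinct stickers is geometric with mean 6/(6-k).
E[T] = 6/6 + 6/5 + 6/4 + 6/3 + 6/2 + 6/1 = 6·H_{6}.
H_{6} = 2.45000, so E[T] = 14.70000.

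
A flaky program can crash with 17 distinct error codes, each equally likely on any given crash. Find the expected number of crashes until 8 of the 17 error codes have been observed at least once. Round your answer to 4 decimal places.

Going from k to k+1 distinct takes a geometric number of crashes with mean 17/(17-k).
Sum over k = 0,...,7: E = 17/17 + 17/16 + 17/15 + ... + 17/11 + 17/10 = 10.37993.

10.3799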